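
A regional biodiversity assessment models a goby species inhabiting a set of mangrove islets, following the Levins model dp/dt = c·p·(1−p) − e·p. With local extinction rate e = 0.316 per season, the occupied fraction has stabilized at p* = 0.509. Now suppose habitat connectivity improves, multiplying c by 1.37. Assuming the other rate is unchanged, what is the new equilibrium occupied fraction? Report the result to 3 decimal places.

0.642

Balance c(1−p*) = e gives c = e/(1 − 0.50900) = 0.316/0.49100 = 0.64358.
New p* = 1 − e/c = 1 − 0.31600/0.88170 = 0.64160.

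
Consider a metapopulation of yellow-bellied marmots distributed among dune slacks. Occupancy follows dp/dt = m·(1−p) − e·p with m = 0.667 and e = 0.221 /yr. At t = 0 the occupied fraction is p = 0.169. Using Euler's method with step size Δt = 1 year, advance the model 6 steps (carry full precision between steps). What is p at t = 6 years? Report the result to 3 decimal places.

0.751

Update rule: p ← p + [m·(1−p) − e·p]·Δt with Δt = 1.
  1  |  dp/dt·Δt = +0.516928  |  p_1 = 0.685928
  2  |  dp/dt·Δt = +0.057896  |  p_2 = 0.743824
  3  |  dp/dt·Δt = +0.006484  |  p_3 = 0.750308
  4  |  dp/dt·Δt = +0.000726  |  p_4 = 0.751035
  5  |  dp/dt·Δt = +0.000081  |  p_5 = 0.751116
  6  |  dp/dt·Δt = +0.000009  |  p_6 = 0.751125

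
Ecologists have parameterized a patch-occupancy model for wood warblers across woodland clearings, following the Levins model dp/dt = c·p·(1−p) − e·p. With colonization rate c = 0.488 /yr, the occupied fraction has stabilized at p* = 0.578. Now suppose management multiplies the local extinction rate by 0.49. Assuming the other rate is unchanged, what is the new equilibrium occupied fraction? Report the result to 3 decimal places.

0.793

Balance c(1−p*) = e gives e = 0.488×(1 − 0.57800) = 0.20594.
New p* = 1 − e/c = 1 − 0.10091/0.48800 = 0.79322.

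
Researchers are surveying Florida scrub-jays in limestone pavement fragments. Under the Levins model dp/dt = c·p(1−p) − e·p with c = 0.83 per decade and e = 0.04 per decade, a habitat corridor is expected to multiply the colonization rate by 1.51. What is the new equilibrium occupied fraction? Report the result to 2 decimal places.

Before: p* = 1 − 0.04/0.83 = 0.9518.
After the change, c = 1.2533, e = 0.04, so p* = 1 − 0.04/1.2533 = 0.9681.

0.97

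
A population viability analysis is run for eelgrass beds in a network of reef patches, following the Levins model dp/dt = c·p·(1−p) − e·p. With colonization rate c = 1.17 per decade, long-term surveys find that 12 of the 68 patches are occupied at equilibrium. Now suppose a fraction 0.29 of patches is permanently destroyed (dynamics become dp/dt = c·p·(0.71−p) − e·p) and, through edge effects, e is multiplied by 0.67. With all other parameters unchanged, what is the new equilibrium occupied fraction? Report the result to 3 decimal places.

0.158

Observed p* = 12/68 = 0.17647.
Balance c(1−p*) = e gives e = 1.17×(1 − 0.17647) = 0.96353.
New p* = 0.71 − e/c = 0.71 − 0.64557/1.17000 = 0.15823.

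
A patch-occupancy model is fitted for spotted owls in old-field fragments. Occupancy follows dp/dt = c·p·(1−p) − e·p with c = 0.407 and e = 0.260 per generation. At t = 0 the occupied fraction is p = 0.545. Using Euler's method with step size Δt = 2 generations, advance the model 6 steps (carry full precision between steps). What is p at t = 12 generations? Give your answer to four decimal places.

0.3744

Update rule: p ← p + [c·p·(1−p) − e·p]·Δt with Δt = 2.
  1  |  dp/dt·Δt = -0.081548  |  p_1 = 0.463452
  2  |  dp/dt·Δt = -0.038582  |  p_2 = 0.424869
  3  |  dp/dt·Δt = -0.022027  |  p_3 = 0.402843
  4  |  dp/dt·Δt = -0.013662  |  p_4 = 0.389181
  5  |  dp/dt·Δt = -0.008871  |  p_5 = 0.380310
  6  |  dp/dt·Δt = -0.005922  |  p_6 = 0.374388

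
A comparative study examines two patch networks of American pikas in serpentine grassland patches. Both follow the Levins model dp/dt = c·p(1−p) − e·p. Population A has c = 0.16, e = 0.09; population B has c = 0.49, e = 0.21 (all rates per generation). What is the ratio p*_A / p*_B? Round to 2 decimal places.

A: p*_A = 1 − 0.09/0.16 = 0.4375.
B: p*_B = 1 − 0.21/0.49 = 0.5714.
p*_A / p*_B = 0.4375/0.5714 = 0.7656.

0.77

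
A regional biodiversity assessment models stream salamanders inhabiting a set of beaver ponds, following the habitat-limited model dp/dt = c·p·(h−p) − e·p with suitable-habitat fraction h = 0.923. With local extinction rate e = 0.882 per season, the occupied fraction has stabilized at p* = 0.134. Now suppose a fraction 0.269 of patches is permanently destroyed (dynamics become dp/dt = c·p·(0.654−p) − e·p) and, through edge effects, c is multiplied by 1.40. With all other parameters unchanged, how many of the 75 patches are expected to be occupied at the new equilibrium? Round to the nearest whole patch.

7

Balance c(h−p*) = e gives c = e/(0.923 − 0.13400) = 0.882/0.78900 = 1.11787.
New p* = 0.654 − e/c = 0.654 − 0.88200/1.56502 = 0.09043.
Expected occupied = 75 × 0.09043 = 6.78 ≈ 7.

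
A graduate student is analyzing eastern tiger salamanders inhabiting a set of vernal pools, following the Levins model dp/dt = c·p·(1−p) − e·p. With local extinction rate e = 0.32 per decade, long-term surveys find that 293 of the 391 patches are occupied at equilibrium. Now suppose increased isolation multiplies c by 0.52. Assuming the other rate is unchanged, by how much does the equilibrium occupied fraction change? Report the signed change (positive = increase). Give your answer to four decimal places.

-0.2314

Observed p* = 293/391 = 0.74936.
Balance c(1−p*) = e gives c = e/(1 − 0.74936) = 0.32/0.25064 = 1.27673.
New p* = 1 − e/c = 1 − 0.32000/0.66390 = 0.51800.
Δp* = 0.51800 − 0.74936 = -0.23136.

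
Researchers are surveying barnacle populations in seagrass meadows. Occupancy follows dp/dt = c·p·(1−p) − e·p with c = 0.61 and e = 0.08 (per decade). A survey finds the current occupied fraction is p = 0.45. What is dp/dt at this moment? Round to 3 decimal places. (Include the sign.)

Colonization term: c·p·(1−p) = 0.61×0.45×0.5500 = 0.15098.
Extinction term: e·p = 0.03600.
dp/dt = 0.15098 − 0.03600 = 0.11498.

0.115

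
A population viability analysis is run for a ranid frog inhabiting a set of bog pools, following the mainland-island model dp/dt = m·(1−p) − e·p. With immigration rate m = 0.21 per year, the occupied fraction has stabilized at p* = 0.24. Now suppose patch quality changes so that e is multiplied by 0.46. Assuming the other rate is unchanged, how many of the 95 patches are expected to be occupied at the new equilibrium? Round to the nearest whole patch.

Balance m(1−p*) = e·p* gives e = m(1−p*)/p* = 0.21×0.76000/0.24000 = 0.66500.
New p* = m/(m+e) = 0.21000/(0.21000+0.30590) = 0.40706.
Expected occupied = 95 × 0.40706 = 38.67 ≈ 39.

39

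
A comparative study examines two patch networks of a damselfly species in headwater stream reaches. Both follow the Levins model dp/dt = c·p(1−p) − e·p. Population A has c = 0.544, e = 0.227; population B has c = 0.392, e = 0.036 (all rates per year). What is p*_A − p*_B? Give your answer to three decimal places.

A: p*_A = 1 − 0.227/0.544 = 0.5827.
B: p*_B = 1 − 0.036/0.392 = 0.9082.
p*_A − p*_B = 0.5827 − 0.9082 = -0.3254.

-0.325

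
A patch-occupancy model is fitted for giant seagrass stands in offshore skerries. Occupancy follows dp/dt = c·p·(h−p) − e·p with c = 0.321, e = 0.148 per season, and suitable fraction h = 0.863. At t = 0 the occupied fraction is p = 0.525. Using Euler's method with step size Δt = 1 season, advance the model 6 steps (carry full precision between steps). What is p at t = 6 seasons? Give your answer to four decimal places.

0.4465

Update rule: p ← p + [c·p·(h−p) − e·p]·Δt with Δt = 1.
p: 0.52500 → 0.50426  (Δp = -0.02074)
p: 0.50426 → 0.48770  (Δp = -0.01656)
p: 0.48770 → 0.47427  (Δp = -0.01343)
p: 0.47427 → 0.46326  (Δp = -0.01101)
p: 0.46326 → 0.45414  (Δp = -0.00912)
p: 0.45414 → 0.44653  (Δp = -0.00761)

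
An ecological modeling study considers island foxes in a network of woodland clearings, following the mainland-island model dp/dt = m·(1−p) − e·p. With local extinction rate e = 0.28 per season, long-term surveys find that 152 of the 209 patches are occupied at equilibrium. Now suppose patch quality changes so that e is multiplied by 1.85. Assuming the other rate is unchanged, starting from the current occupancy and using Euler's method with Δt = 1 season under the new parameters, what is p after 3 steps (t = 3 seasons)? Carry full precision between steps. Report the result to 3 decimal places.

Observed p* = 152/209 = 0.72727.
Balance m(1−p*) = e·p* gives m = e·p*/(1−p*) = 0.28×0.72727/0.27273 = 0.74667.
Starting from p₀ = 0.72727; update p ← p + (dp/dt)·Δt with the new parameters.
p: 0.72727 → 0.55418  (Δp = -0.17309)
p: 0.55418 → 0.59999  (Δp = +0.04581)
p: 0.59999 → 0.58787  (Δp = -0.01212)

0.588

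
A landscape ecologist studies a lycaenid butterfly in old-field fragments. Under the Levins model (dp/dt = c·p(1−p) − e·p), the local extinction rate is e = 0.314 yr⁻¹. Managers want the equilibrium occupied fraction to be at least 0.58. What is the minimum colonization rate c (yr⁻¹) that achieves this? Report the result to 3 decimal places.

0.748

p* = 1 − e/c ≥ 0.58 requires e/c ≤ 0.4200, i.e. c ≥ e/0.4200.
c_min = 0.314/0.4200 = 0.7476.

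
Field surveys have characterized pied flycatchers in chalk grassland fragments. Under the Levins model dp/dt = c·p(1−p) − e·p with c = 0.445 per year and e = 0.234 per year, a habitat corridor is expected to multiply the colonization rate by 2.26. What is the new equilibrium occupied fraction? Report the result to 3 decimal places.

Before: p* = 1 − 0.234/0.445 = 0.4742.
After the change, c = 1.0057, e = 0.234, so p* = 1 − 0.234/1.0057 = 0.7673.

0.767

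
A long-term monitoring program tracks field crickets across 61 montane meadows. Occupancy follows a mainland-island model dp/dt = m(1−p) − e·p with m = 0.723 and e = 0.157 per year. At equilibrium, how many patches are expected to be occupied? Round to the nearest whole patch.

50

p* = m/(m+e) = 0.723/0.8800 = 0.8216.
Expected occupied patches = N × p* = 61 × 0.8216 = 50.12 ≈ 50.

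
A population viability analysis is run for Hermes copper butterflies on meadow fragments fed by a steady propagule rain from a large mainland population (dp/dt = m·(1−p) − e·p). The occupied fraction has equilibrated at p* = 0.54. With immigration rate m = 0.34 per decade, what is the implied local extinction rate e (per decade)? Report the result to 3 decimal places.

0.290

At equilibrium m(1−p*) = e·p*, so e = m(1−p*)/p*.
e = 0.34 × 0.4600 / 0.54 = 0.2896.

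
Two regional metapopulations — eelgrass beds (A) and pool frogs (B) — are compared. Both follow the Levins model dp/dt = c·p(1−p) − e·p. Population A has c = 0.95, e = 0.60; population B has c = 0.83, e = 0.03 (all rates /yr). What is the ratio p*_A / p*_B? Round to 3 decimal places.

0.382

A: p*_A = 1 − 0.60/0.95 = 0.3684.
B: p*_B = 1 − 0.03/0.83 = 0.9639.
p*_A / p*_B = 0.3684/0.9639 = 0.3822.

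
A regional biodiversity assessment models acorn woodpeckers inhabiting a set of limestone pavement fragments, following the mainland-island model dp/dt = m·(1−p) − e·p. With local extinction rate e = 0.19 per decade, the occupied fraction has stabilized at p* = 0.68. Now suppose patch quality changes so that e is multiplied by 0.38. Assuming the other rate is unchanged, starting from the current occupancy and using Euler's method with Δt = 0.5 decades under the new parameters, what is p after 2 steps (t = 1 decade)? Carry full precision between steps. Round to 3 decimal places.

Balance m(1−p*) = e·p* gives m = e·p*/(1−p*) = 0.19×0.68000/0.32000 = 0.40375.
Starting from p₀ = 0.68000; update p ← p + (dp/dt)·Δt with the new parameters.
step 1: Δp = +0.04005, p = 0.72005
step 2: Δp = +0.03052, p = 0.75057

0.751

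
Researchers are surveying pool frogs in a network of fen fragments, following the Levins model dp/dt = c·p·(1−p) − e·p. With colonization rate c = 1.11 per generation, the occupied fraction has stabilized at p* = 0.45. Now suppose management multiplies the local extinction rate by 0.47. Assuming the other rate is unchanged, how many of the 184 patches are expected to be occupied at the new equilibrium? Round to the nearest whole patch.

136

Balance c(1−p*) = e gives e = 1.11×(1 − 0.45000) = 0.61050.
New p* = 1 − e/c = 1 − 0.28693/1.11000 = 0.74150.
Expected occupied = 184 × 0.74150 = 136.44 ≈ 136.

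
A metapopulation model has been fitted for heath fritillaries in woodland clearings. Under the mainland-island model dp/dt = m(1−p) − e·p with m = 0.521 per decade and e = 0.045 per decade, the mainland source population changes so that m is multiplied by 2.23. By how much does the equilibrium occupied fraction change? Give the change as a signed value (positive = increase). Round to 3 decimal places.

0.042

Before: p* = 0.521/(0.521+0.045) = 0.9205.
After: m = 1.16183, e = 0.045; p* = 1.16183/1.2068 = 0.9627.
Δp* = 0.9627 − 0.9205 = +0.0422.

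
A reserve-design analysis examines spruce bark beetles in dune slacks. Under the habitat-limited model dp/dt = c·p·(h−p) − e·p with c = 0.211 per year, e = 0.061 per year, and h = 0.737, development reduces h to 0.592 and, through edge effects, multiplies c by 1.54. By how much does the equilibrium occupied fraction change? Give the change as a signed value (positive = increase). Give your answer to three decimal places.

-0.044

Before: p* = h − e/c = 0.737 − 0.061/0.211 = 0.737 − 0.2891 = 0.4479.
After: c = 0.32494, e = 0.061, h = 0.592; p* = 0.592 − 0.061/0.32494 = 0.4043.
Δp* = 0.4043 − 0.4479 = -0.0436.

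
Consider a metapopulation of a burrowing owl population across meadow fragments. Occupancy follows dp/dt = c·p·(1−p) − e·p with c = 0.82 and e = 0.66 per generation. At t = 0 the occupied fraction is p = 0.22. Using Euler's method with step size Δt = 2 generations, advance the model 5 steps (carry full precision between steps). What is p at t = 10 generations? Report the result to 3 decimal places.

0.198

Update rule: p ← p + [c·p·(1−p) − e·p]·Δt with Δt = 2.
step 1: Δp = -0.00898, p = 0.21102
step 2: Δp = -0.00550, p = 0.20552
step 3: Δp = -0.00350, p = 0.20202
step 4: Δp = -0.00228, p = 0.19973
step 5: Δp = -0.00151, p = 0.19822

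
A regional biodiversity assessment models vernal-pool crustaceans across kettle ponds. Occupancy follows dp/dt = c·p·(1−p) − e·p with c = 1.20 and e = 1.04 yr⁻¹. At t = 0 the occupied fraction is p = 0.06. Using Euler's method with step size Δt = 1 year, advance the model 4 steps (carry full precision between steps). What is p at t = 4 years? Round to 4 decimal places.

Update rule: p ← p + [c·p·(1−p) − e·p]·Δt with Δt = 1.
step 1: Δp = +0.00528, p = 0.06528
step 2: Δp = +0.00533, p = 0.07061
step 3: Δp = +0.00531, p = 0.07593
step 4: Δp = +0.00523, p = 0.08116

0.0812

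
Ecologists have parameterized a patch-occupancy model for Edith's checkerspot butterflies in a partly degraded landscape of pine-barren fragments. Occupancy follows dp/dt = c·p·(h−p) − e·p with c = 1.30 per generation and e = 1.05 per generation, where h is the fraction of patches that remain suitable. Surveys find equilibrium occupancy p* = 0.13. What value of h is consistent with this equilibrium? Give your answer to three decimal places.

0.938

At equilibrium c(h−p*) = e, so h = p* + e/c.
h = 0.13 + 1.05/1.30 = 0.13 + 0.8077 = 0.9377.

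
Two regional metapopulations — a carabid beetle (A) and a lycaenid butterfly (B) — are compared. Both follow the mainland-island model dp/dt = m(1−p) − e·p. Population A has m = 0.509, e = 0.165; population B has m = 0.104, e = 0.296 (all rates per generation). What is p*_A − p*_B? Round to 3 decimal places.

0.495

A: p*_A = m/(m+e) = 0.509/0.6740 = 0.7552.
B: p*_B = 0.104/0.4000 = 0.2600.
p*_A − p*_B = 0.7552 − 0.2600 = 0.4952.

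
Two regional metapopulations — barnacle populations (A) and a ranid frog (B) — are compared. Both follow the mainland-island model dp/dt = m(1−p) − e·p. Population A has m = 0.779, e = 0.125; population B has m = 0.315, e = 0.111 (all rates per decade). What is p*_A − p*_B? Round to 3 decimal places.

A: p*_A = m/(m+e) = 0.779/0.9040 = 0.8617.
B: p*_B = 0.315/0.4260 = 0.7394.
p*_A − p*_B = 0.8617 − 0.7394 = 0.1223.

0.122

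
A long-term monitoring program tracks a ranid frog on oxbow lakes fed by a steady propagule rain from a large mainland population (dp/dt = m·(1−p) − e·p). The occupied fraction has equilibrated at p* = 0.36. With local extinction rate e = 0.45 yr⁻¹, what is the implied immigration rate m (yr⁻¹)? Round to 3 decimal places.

0.253

At equilibrium m(1−p*) = e·p*, so m = e·p*/(1−p*).
m = 0.45 × 0.36 / 0.6400 = 0.1620/0.6400 = 0.2531.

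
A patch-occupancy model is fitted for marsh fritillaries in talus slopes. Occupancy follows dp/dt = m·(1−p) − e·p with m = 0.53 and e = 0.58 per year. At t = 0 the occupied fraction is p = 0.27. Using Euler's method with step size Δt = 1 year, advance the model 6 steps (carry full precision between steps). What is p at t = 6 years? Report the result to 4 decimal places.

Update rule: p ← p + [m·(1−p) − e·p]·Δt with Δt = 1.
p: 0.27000 → 0.50030  (Δp = +0.23030)
p: 0.50030 → 0.47497  (Δp = -0.02533)
p: 0.47497 → 0.47775  (Δp = +0.00279)
p: 0.47775 → 0.47745  (Δp = -0.00031)
p: 0.47745 → 0.47748  (Δp = +0.00003)
p: 0.47748 → 0.47748  (Δp = -0.00000)

0.4775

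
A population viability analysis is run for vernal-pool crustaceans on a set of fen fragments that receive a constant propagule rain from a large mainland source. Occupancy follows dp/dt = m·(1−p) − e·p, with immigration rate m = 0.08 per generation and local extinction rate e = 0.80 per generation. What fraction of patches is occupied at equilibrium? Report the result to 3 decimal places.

0.091

At equilibrium the propagule rain into empty patches balances local extinction: m(1−p*) = e·p*.
p* = m/(m+e) = 0.08/(0.08+0.80) = 0.08/0.8800 = 0.0909.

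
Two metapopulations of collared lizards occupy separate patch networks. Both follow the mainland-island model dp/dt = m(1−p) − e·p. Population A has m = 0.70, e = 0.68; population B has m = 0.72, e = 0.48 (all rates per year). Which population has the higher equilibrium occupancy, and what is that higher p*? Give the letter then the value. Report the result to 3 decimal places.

A: p*_A = m/(m+e) = 0.70/1.3800 = 0.5072.
B: p*_B = 0.72/1.2000 = 0.6000.
B is higher at 0.6000.

B, 0.600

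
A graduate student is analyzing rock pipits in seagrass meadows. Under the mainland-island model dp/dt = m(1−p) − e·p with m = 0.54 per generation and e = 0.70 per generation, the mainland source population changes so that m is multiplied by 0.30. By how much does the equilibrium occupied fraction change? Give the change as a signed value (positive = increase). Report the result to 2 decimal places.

Before: p* = 0.54/(0.54+0.70) = 0.4355.
After: m = 0.162, e = 0.7; p* = 0.162/0.8620 = 0.1879.
Δp* = 0.1879 − 0.4355 = -0.2475.

-0.25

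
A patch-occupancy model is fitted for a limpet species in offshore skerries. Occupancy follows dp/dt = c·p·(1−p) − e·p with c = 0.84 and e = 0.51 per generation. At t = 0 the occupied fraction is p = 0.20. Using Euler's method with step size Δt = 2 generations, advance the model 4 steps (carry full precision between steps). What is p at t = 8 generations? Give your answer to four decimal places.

0.3800

Update rule: p ← p + [c·p·(1−p) − e·p]·Δt with Δt = 2.
p: 0.20000 → 0.26480  (Δp = +0.06480)
p: 0.26480 → 0.32177  (Δp = +0.05697)
p: 0.32177 → 0.36020  (Δp = +0.03843)
p: 0.36020 → 0.37996  (Δp = +0.01976)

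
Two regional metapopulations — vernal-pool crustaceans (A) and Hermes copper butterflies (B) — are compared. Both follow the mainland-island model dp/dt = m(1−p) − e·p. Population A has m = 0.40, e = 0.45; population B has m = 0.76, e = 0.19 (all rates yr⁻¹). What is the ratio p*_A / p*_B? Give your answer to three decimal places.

A: p*_A = m/(m+e) = 0.40/0.8500 = 0.4706.
B: p*_B = 0.76/0.9500 = 0.8000.
p*_A / p*_B = 0.4706/0.8000 = 0.5882.

0.588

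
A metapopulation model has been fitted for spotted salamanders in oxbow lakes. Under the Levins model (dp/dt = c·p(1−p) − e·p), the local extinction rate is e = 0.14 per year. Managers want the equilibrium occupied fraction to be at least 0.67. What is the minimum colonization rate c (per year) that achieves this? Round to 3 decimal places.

p* = 1 − e/c ≥ 0.67 requires e/c ≤ 0.3300, i.e. c ≥ e/0.3300.
c_min = 0.14/0.3300 = 0.4242.

0.424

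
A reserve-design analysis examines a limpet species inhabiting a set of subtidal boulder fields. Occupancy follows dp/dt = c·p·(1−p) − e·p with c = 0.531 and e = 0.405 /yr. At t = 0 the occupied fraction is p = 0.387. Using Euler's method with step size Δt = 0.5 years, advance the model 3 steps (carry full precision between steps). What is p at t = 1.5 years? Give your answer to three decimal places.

0.347

Update rule: p ← p + [c·p·(1−p) − e·p]·Δt with Δt = 0.5.
p: 0.38700 → 0.37162  (Δp = -0.01538)
p: 0.37162 → 0.35836  (Δp = -0.01325)
p: 0.35836 → 0.34684  (Δp = -0.01152)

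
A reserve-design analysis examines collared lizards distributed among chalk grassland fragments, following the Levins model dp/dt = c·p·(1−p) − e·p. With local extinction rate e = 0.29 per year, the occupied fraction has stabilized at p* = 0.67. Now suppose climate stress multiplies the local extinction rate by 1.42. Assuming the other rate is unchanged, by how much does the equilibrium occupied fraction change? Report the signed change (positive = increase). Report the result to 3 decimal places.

Balance c(1−p*) = e gives c = e/(1 − 0.67000) = 0.29/0.33000 = 0.87879.
New p* = 1 − e/c = 1 − 0.41180/0.87879 = 0.53140.
Δp* = 0.53140 − 0.67000 = -0.13860.

-0.139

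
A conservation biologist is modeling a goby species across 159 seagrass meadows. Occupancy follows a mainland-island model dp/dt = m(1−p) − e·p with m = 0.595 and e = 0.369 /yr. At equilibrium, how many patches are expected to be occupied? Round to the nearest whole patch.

98

p* = m/(m+e) = 0.595/0.9640 = 0.6172.
Expected occupied patches = N × p* = 159 × 0.6172 = 98.14 ≈ 98.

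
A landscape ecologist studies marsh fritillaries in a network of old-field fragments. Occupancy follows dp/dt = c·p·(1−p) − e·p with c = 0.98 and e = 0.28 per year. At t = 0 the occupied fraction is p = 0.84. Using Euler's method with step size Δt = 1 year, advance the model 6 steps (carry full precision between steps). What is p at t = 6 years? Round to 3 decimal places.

0.714

Update rule: p ← p + [c·p·(1−p) − e·p]·Δt with Δt = 1.
  1  |  dp/dt·Δt = -0.103488  |  p_1 = 0.736512
  2  |  dp/dt·Δt = -0.016043  |  p_2 = 0.720469
  3  |  dp/dt·Δt = -0.004366  |  p_3 = 0.716103
  4  |  dp/dt·Δt = -0.001276  |  p_4 = 0.714828
  5  |  dp/dt·Δt = -0.000380  |  p_5 = 0.714448
  6  |  dp/dt·Δt = -0.000114  |  p_6 = 0.714334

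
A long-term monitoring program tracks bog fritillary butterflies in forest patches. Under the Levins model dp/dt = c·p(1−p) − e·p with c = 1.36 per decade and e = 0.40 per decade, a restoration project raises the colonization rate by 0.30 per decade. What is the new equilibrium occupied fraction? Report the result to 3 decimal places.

Before: p* = 1 − 0.40/1.36 = 0.7059.
After the change, c = 1.66, e = 0.4, so p* = 1 − 0.4/1.66 = 0.7590.

0.759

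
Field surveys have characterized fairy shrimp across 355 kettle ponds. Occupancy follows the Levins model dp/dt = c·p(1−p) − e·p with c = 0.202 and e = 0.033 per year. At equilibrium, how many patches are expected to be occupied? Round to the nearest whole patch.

p* = 1 − e/c = 1 − 0.033/0.202 = 0.8366.
Expected occupied patches = N × p* = 355 × 0.8366 = 297.00 ≈ 297.

297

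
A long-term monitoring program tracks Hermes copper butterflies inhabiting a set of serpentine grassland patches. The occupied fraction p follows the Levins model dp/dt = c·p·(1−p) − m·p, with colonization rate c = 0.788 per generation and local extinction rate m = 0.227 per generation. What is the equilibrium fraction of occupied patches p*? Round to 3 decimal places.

0.712

At equilibrium, colonization balances extinction: c·p*·(1−p*) = m·p*.
So p* = 1 − m/c = 1 − 0.227/0.788 = 1 − 0.2881 = 0.7119.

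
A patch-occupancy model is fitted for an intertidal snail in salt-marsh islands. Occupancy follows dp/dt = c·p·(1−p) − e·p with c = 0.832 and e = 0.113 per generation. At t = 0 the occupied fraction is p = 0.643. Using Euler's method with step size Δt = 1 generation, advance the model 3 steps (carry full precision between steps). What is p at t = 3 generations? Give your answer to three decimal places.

0.852

Update rule: p ← p + [c·p·(1−p) − e·p]·Δt with Δt = 1.
  1  |  dp/dt·Δt = +0.118327  |  p_1 = 0.761327
  2  |  dp/dt·Δt = +0.065151  |  p_2 = 0.826478
  3  |  dp/dt·Δt = +0.025927  |  p_3 = 0.852405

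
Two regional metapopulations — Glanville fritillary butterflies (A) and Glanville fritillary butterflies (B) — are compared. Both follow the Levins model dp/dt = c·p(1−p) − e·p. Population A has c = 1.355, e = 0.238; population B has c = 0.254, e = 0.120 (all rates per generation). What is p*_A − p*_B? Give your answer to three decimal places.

A: p*_A = 1 − 0.238/1.355 = 0.8244.
B: p*_B = 1 − 0.120/0.254 = 0.5276.
p*_A − p*_B = 0.8244 − 0.5276 = 0.2968.

0.297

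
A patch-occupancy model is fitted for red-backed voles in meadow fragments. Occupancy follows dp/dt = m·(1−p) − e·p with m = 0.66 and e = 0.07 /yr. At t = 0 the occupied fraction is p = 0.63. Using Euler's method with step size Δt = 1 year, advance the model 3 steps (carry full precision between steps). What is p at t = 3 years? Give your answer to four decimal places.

Update rule: p ← p + [m·(1−p) − e·p]·Δt with Δt = 1.
step 1: Δp = +0.20010, p = 0.83010
step 2: Δp = +0.05403, p = 0.88413
step 3: Δp = +0.01459, p = 0.89871

0.8987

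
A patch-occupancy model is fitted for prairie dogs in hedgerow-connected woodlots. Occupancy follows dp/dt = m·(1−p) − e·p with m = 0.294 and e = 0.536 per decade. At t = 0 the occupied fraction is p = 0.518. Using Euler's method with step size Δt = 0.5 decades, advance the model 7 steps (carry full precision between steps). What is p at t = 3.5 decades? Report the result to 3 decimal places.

Update rule: p ← p + [m·(1−p) − e·p]·Δt with Δt = 0.5.
  1  |  dp/dt·Δt = -0.067970  |  p_1 = 0.450030
  2  |  dp/dt·Δt = -0.039762  |  p_2 = 0.410268
  3  |  dp/dt·Δt = -0.023261  |  p_3 = 0.387007
  4  |  dp/dt·Δt = -0.013608  |  p_4 = 0.373399
  5  |  dp/dt·Δt = -0.007961  |  p_5 = 0.365438
  6  |  dp/dt·Δt = -0.004657  |  p_6 = 0.360781
  7  |  dp/dt·Δt = -0.002724  |  p_7 = 0.358057

0.358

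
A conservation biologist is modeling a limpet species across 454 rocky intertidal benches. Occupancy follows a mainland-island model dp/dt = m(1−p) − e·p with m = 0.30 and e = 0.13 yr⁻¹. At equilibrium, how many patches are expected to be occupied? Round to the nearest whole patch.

p* = m/(m+e) = 0.30/0.4300 = 0.6977.
Expected occupied patches = N × p* = 454 × 0.6977 = 316.74 ≈ 317.

317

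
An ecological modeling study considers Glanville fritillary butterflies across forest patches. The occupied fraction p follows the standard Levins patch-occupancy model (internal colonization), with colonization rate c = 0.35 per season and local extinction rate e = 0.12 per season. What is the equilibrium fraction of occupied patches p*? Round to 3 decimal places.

0.657

Setting dp/dt = 0 and dividing through by p* gives c·(1−p*) = e.
So p* = 1 − e/c = 1 − 0.12/0.35 = 1 − 0.3429 = 0.6571.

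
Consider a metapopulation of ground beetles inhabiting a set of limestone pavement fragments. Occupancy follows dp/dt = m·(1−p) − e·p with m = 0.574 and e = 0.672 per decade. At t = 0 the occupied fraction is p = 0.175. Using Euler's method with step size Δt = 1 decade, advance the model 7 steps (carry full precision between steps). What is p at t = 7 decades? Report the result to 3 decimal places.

0.461

Update rule: p ← p + [m·(1−p) − e·p]·Δt with Δt = 1.
step 1: Δp = +0.35595, p = 0.53095
step 2: Δp = -0.08756, p = 0.44339
step 3: Δp = +0.02154, p = 0.46493
step 4: Δp = -0.00530, p = 0.45963
step 5: Δp = +0.00130, p = 0.46093
step 6: Δp = -0.00032, p = 0.46061
step 7: Δp = +0.00008, p = 0.46069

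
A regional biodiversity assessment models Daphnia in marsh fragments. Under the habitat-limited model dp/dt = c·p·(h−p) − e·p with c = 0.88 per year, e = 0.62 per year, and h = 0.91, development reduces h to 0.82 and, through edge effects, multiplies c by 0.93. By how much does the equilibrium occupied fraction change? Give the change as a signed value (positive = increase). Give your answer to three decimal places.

Before: p* = h − e/c = 0.91 − 0.62/0.88 = 0.91 − 0.7045 = 0.2055.
After: c = 0.8184, e = 0.62, h = 0.82; p* = 0.82 − 0.62/0.8184 = 0.0624.
Δp* = 0.0624 − 0.2055 = -0.1430.

-0.143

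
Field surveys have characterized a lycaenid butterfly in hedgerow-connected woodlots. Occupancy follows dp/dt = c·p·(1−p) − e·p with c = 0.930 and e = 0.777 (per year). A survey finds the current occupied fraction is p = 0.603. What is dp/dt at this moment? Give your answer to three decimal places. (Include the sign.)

-0.246

Colonization term: c·p·(1−p) = 0.930×0.603×0.3970 = 0.22263.
Extinction term: e·p = 0.46853.
dp/dt = 0.22263 − 0.46853 = -0.24590.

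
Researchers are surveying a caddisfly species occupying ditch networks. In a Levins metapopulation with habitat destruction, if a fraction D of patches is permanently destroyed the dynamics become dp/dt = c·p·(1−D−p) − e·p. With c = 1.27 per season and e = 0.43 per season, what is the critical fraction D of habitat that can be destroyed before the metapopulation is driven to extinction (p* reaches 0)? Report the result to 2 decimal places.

The nontrivial equilibrium is p* = (1−D) − e/c; extinction occurs when this hits zero.
So D_crit = 1 − e/c = 1 − 0.43/1.27 = 1 − 0.3386 = 0.6614.
Note this equals the original equilibrium occupancy — the Levins extinction-debt result.

0.66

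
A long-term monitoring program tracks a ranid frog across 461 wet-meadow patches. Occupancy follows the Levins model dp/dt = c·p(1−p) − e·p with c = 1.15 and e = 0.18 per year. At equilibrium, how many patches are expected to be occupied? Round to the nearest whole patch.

p* = 1 − e/c = 1 − 0.18/1.15 = 0.8435.
Expected occupied patches = N × p* = 461 × 0.8435 = 388.84 ≈ 389.

389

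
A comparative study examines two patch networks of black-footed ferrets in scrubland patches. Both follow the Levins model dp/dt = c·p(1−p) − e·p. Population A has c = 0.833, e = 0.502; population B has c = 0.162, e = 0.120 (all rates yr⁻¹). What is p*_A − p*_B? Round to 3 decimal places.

A: p*_A = 1 − 0.502/0.833 = 0.3974.
B: p*_B = 1 − 0.120/0.162 = 0.2593.
p*_A − p*_B = 0.3974 − 0.2593 = 0.1381.

0.138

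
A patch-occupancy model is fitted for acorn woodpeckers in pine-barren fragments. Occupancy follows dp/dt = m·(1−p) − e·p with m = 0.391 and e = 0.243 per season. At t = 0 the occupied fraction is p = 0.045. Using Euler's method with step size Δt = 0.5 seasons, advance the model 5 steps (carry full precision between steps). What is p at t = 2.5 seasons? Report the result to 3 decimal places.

Update rule: p ← p + [m·(1−p) − e·p]·Δt with Δt = 0.5.
t = 0.5: p = 0.04500 + (+0.18124) = 0.22624
t = 1: p = 0.22624 + (+0.12378) = 0.35002
t = 1.5: p = 0.35002 + (+0.08454) = 0.43456
t = 2: p = 0.43456 + (+0.05774) = 0.49231
t = 2.5: p = 0.49231 + (+0.03944) = 0.53175

0.532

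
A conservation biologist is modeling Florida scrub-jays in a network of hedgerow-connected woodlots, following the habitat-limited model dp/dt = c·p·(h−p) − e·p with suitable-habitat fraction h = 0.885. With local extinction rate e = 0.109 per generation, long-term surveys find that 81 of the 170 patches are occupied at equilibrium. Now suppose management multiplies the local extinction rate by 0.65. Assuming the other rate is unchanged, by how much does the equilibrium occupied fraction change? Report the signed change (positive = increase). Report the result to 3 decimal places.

Observed p* = 81/170 = 0.47647.
Balance c(h−p*) = e gives c = e/(0.885 − 0.47647) = 0.109/0.40853 = 0.26681.
New p* = 0.885 − e/c = 0.885 − 0.07085/0.26681 = 0.61946.
Δp* = 0.61946 − 0.47647 = +0.14299.

0.143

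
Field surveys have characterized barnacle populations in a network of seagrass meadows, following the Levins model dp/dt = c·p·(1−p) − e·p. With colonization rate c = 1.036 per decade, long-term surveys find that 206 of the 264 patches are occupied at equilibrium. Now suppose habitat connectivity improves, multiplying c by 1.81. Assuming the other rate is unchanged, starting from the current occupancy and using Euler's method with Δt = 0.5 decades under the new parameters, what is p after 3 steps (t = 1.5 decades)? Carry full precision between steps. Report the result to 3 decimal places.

Observed p* = 206/264 = 0.78030.
Balance c(1−p*) = e gives e = 1.036×(1 − 0.78030) = 0.22761.
Starting from p₀ = 0.78030; update p ← p + (dp/dt)·Δt with the new parameters.
t = 0.5: p = 0.78030 + (+0.07193) = 0.85223
t = 1: p = 0.85223 + (+0.02109) = 0.87332
t = 1.5: p = 0.87332 + (+0.00434) = 0.87766

0.878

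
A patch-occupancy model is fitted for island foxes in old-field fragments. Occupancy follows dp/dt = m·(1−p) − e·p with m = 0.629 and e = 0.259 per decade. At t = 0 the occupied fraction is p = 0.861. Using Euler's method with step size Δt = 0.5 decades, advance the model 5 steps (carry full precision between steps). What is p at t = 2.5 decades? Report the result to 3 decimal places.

Update rule: p ← p + [m·(1−p) − e·p]·Δt with Δt = 0.5.
step 1: Δp = -0.06778, p = 0.79322
step 2: Δp = -0.03769, p = 0.75553
step 3: Δp = -0.02095, p = 0.73457
step 4: Δp = -0.01165, p = 0.72292
step 5: Δp = -0.00648, p = 0.71645

0.716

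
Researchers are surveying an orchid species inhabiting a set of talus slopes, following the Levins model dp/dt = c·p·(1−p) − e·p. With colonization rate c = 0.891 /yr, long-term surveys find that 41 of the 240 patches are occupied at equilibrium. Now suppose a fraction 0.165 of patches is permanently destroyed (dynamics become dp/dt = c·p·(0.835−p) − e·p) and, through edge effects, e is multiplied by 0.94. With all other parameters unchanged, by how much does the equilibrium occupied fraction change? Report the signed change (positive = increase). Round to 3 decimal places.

Observed p* = 41/240 = 0.17083.
Balance c(1−p*) = e gives e = 0.891×(1 − 0.17083) = 0.73879.
New p* = 0.835 − e/c = 0.835 − 0.69446/0.89100 = 0.05558.
Δp* = 0.05558 − 0.17083 = -0.11525.

-0.115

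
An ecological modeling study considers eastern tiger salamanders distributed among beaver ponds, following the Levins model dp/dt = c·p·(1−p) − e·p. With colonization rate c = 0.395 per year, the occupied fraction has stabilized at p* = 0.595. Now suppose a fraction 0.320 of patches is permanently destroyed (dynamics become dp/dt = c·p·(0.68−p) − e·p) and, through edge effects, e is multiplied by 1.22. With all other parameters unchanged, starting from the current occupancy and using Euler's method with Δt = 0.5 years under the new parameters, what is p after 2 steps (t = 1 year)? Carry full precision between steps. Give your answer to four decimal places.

Balance c(1−p*) = e gives e = 0.395×(1 − 0.59500) = 0.15998.
Starting from p₀ = 0.59500; update p ← p + (dp/dt)·Δt with the new parameters.
  1  |  dp/dt·Δt = -0.048074  |  p_1 = 0.546926
  2  |  dp/dt·Δt = -0.038997  |  p_2 = 0.507928

0.5079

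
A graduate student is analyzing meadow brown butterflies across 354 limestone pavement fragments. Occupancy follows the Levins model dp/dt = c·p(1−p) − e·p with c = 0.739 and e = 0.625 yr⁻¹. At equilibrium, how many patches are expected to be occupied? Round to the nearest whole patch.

p* = 1 − e/c = 1 − 0.625/0.739 = 0.1543.
Expected occupied patches = N × p* = 354 × 0.1543 = 54.61 ≈ 55.

55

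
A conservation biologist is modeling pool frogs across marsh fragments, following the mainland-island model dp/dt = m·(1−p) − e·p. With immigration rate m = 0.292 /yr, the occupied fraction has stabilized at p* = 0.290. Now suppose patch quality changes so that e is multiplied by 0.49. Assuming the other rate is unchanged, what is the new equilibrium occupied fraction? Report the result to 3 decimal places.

0.455

Balance m(1−p*) = e·p* gives e = m(1−p*)/p* = 0.292×0.71000/0.29000 = 0.71490.
New p* = m/(m+e) = 0.29200/(0.29200+0.35030) = 0.45462.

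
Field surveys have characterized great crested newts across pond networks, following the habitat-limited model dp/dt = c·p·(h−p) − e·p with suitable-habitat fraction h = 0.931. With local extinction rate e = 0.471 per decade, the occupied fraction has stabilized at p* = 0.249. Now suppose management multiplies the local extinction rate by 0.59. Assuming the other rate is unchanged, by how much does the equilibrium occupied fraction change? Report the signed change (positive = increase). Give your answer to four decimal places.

0.2796

Balance c(h−p*) = e gives c = e/(0.931 − 0.24900) = 0.471/0.68200 = 0.69062.
New p* = 0.931 − e/c = 0.931 − 0.27789/0.69062 = 0.52862.
Δp* = 0.52862 − 0.24900 = +0.27962.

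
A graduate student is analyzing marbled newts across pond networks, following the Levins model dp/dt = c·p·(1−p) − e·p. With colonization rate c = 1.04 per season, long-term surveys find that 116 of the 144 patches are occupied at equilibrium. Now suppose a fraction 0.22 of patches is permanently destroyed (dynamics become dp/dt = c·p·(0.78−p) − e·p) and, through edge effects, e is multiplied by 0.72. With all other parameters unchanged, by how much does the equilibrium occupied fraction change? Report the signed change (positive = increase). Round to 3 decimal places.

-0.166

Observed p* = 116/144 = 0.80556.
Balance c(1−p*) = e gives e = 1.04×(1 − 0.80556) = 0.20222.
New p* = 0.78 − e/c = 0.78 − 0.14560/1.04000 = 0.64000.
Δp* = 0.64000 − 0.80556 = -0.16556.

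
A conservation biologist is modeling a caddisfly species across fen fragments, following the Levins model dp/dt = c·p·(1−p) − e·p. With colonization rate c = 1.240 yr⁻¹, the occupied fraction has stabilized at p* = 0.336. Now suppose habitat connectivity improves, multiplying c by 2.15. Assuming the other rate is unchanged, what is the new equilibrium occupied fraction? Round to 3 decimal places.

0.691

Balance c(1−p*) = e gives e = 1.240×(1 − 0.33600) = 0.82336.
New p* = 1 − e/c = 1 − 0.82336/2.66600 = 0.69116.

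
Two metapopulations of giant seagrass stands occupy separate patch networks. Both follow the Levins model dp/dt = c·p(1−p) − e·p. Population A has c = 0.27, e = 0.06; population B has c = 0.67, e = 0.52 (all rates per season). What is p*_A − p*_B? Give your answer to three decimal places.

A: p*_A = 1 − 0.06/0.27 = 0.7778.
B: p*_B = 1 − 0.52/0.67 = 0.2239.
p*_A − p*_B = 0.7778 − 0.2239 = 0.5539.

0.554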